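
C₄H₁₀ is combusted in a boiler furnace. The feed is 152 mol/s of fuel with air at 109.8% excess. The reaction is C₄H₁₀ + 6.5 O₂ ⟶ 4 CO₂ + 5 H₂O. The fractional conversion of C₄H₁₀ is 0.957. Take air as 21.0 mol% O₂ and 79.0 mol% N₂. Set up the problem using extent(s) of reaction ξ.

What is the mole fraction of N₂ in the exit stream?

0.761

Stoichiometric O₂ = 6.5 × 152 = 988 mol/s; O₂ fed = 988 × 2.098 = 2073 mol/s.
N₂ fed = 2073 × 79/21 = 7798 mol/s.
Fuel reacted = 0.957 × 152 → ξ = 145.5 mol/s.
Outlet (n = n₀ + ν ξ):
  C₄H₁₀: 152 − 1(145.5) = 6.536
  O₂: 2073 − 6.5(145.5) = 1127
  N₂: 7798 (inert)
  CO₂: 0 + 4(145.5) = 581.9
  H₂O: 0 + 5(145.5) = 727.3
Total out = 10240 mol/s; y_N₂ = 7798 / 10240 = 0.7614.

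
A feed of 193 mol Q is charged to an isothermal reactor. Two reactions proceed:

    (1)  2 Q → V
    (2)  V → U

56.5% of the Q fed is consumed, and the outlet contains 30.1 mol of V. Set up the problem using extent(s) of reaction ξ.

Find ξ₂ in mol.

Conversion of Q: Q consumed = 2ξ₁ = 0.565 × 193 → ξ₁ = 54.52 mol.
V balance: n_V = 0 + 1ξ₁ − 1ξ₂ = 30.1 → ξ₂ = (1·54.52 − 30.1)/1 = 24.42 mol.
Outlet amounts (n = n₀ + Σ ν·ξ):
  Q: 193 − 2(54.52) = 83.96
  V: 0 + 1(54.52) − 1(24.42) = 30.1
  U: 0 + 1(24.42) = 24.42

ξ₂ = 24.4 mol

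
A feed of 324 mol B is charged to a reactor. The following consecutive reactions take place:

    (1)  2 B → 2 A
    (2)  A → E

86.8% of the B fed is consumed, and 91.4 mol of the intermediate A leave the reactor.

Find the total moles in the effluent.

Conversion of B: B consumed = 2ξ₁ = 0.868 × 324 → ξ₁ = 140.6 mol.
A balance: n_A = 0 + 2ξ₁ − 1ξ₂ = 91.4 → ξ₂ = (2·140.6 − 91.4)/1 = 189.8 mol.
Outlet amounts (n = n₀ + Σ ν·ξ):
  B: 324 − 2(140.6) = 42.77
  A: 0 + 2(140.6) − 1(189.8) = 91.4
  E: 0 + 1(189.8) = 189.8
Total out = 42.77 + 91.4 + 189.8 = 324 mol.

324 mol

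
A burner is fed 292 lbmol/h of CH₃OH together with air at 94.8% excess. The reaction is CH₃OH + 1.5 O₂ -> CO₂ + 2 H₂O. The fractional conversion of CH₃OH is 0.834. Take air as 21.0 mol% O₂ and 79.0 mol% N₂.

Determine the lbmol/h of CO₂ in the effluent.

Stoichiometric O₂ = 1.5 × 292 = 438 lbmol/h; O₂ fed = 438 × 1.948 = 853.2 lbmol/h.
N₂ fed = 853.2 × 79/21 = 3210 lbmol/h.
Fuel reacted = 0.834 × 292 → ξ = 243.5 lbmol/h.
Outlet (n = n₀ + ν ξ):
  CH₃OH: 292 − 1(243.5) = 48.47
  O₂: 853.2 − 1.5(243.5) = 487.9
  N₂: 3210 (inert)
  CO₂: 0 + 1(243.5) = 243.5
  H₂O: 0 + 2(243.5) = 487.1

244 lbmol/h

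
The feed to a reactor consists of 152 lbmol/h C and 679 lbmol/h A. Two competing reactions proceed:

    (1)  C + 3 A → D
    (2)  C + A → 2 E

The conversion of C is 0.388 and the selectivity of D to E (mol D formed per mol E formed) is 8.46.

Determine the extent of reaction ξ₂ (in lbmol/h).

ξ₂ = 3.29 lbmol/h

Conversion of C: C consumed = 0.388 × 152 = 58.98 lbmol/h = 1ξ₁ + 1ξ₂.
Selectivity: 1ξ₁ / (2ξ₂) = 8.46 → ξ₁ = 16.92 ξ₂.
Substitute: (1·16.92 + 1) ξ₂ = 58.98 → ξ₂ = 3.291 lbmol/h, ξ₁ = 55.68 lbmol/h.
Outlet amounts (n = n₀ + Σ ν·ξ):
  C: 152 − 1(55.68) − 1(3.291) = 93.02
  A: 679 − 3(55.68) − 1(3.291) = 508.7
  D: 0 + 1(55.68) = 55.68
  E: 0 + 2(3.291) = 6.582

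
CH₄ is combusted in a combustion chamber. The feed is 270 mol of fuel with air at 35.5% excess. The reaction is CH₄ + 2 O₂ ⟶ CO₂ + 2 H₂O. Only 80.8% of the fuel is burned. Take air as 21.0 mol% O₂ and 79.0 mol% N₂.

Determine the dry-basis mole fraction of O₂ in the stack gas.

Stoichiometric O₂ = 2 × 270 = 540 mol; O₂ fed = 540 × 1.355 = 731.7 mol.
N₂ fed = 731.7 × 79/21 = 2753 mol.
Fuel reacted = 0.808 × 270 → ξ = 218.2 mol.
Outlet (n = n₀ + ν ξ):
  CH₄: 270 − 1(218.2) = 51.84
  O₂: 731.7 − 2(218.2) = 295.4
  N₂: 2753 (inert)
  CO₂: 0 + 1(218.2) = 218.2
  H₂O: 0 + 2(218.2) = 436.3
Dry total = 3318 mol; y_O₂ (dry) = 295.4 / 3318 = 0.08902.

0.089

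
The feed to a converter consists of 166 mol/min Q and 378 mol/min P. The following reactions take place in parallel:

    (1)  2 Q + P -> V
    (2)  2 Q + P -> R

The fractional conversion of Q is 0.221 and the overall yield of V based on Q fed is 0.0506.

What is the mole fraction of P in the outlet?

Yield of V: 1ξ₁ / 166 = 0.0506 → ξ₁ = 8.4 mol/min.
Conversion of Q: 2ξ₁ + 2ξ₂ = 0.221 × 166 = 36.69 → ξ₂ = 9.943 mol/min.
Outlet amounts (n = n₀ + Σ ν·ξ):
  Q: 166 − 2(8.4) − 2(9.943) = 129.3
  P: 378 − 1(8.4) − 1(9.943) = 359.7
  V: 0 + 1(8.4) = 8.4
  R: 0 + 1(9.943) = 9.943
Total out = 507.3 mol/min; y_P = 359.7 / 507.3 = 0.7089.

0.709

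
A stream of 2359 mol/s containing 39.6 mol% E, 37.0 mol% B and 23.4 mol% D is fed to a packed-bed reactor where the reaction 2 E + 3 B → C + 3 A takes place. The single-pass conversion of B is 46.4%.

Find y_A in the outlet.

0.182

B reacted = 0.464 × 872.8 = 405 mol/s; ν_B = −3, so ξ = 405/3 = 135 mol/s.
Outlet amounts (n = n₀ + ν ξ):
  E: 934.2 − 2(135) = 664.2
  B: 872.8 − 3(135) = 467.8
  C: 0 + 1(135) = 135
  A: 0 + 3(135) = 405
  D: 552 (inert)
Total out = 2224 mol/s; y_A = 405 / 2224 = 0.1821.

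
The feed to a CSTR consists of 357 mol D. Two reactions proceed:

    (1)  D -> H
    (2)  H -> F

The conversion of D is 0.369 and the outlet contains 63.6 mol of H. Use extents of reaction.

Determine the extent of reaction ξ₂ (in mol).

Conversion of D: D consumed = 1ξ₁ = 0.369 × 357 → ξ₁ = 131.7 mol.
H balance: n_H = 0 + 1ξ₁ − 1ξ₂ = 63.6 → ξ₂ = (1·131.7 − 63.6)/1 = 68.13 mol.
Outlet amounts (n = n₀ + Σ ν·ξ):
  D: 357 − 1(131.7) = 225.3
  H: 0 + 1(131.7) − 1(68.13) = 63.6
  F: 0 + 1(68.13) = 68.13

ξ₂ = 68.1 mol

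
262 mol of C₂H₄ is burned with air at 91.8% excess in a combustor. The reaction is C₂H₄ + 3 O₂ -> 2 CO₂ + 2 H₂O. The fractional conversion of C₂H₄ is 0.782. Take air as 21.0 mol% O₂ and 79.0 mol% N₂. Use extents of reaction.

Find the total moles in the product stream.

7440 mol

Stoichiometric O₂ = 3 × 262 = 786 mol; O₂ fed = 786 × 1.918 = 1508 mol.
N₂ fed = 1508 × 79/21 = 5671 mol.
Fuel reacted = 0.782 × 262 → ξ = 204.9 mol.
Outlet (n = n₀ + ν ξ):
  C₂H₄: 262 − 1(204.9) = 57.12
  O₂: 1508 − 3(204.9) = 892.9
  N₂: 5671 (inert)
  CO₂: 0 + 2(204.9) = 409.8
  H₂O: 0 + 2(204.9) = 409.8
Total out = 57.12 + 892.9 + 5671 + 409.8 + 409.8 = 7441 mol.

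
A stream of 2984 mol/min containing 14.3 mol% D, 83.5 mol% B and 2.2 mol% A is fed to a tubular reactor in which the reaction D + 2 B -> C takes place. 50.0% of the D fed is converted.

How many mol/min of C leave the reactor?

D reacted = 0.5 × 426.7 = 213.4 mol/min; ν_D = −1, so ξ = 213.4/1 = 213.4 mol/min.
Outlet amounts (n = n₀ + ν ξ):
  D: 426.7 − 1(213.4) = 213.4
  B: 2492 − 2(213.4) = 2065
  C: 0 + 1(213.4) = 213.4
  A: 65.65 (inert)

213 mol/min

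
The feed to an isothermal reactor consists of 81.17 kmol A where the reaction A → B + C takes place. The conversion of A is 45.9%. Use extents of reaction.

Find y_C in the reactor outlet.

A reacted = 0.459 × 81.17 = 37.26 kmol; ν_A = −1, so ξ = 37.26/1 = 37.26 kmol.
Outlet amounts (n = n₀ + ν ξ):
  A: 81.17 − 1(37.26) = 43.91
  B: 0 + 1(37.26) = 37.26
  C: 0 + 1(37.26) = 37.26
Total out = 118.4 kmol; y_C = 37.26 / 118.4 = 0.3146.

0.315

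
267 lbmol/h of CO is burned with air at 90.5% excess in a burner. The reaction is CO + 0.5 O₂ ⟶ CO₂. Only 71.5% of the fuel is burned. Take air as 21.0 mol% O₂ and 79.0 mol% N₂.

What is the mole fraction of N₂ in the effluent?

Stoichiometric O₂ = 0.5 × 267 = 133.5 lbmol/h; O₂ fed = 133.5 × 1.905 = 254.3 lbmol/h.
N₂ fed = 254.3 × 79/21 = 956.7 lbmol/h.
Fuel reacted = 0.715 × 267 → ξ = 190.9 lbmol/h.
Outlet (n = n₀ + ν ξ):
  CO: 267 − 1(190.9) = 76.09
  O₂: 254.3 − 0.5(190.9) = 158.9
  N₂: 956.7 (inert)
  CO₂: 0 + 1(190.9) = 190.9
Total out = 1383 lbmol/h; y_N₂ = 956.7 / 1383 = 0.692.

0.692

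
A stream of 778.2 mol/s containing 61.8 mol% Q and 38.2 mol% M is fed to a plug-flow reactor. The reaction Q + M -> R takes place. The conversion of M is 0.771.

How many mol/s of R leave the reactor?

229 mol/s

M reacted = 0.771 × 297.3 = 229.2 mol/s; ν_M = −1, so ξ = 229.2/1 = 229.2 mol/s.
Outlet amounts (n = n₀ + ν ξ):
  Q: 480.9 − 1(229.2) = 251.7
  M: 297.3 − 1(229.2) = 68.08
  R: 0 + 1(229.2) = 229.2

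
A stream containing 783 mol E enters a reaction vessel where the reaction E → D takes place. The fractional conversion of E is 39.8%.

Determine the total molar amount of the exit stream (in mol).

E reacted = 0.398 × 783 = 311.6 mol; ν_E = −1, so ξ = 311.6/1 = 311.6 mol.
Outlet amounts (n = n₀ + ν ξ):
  E: 783 − 1(311.6) = 471.4
  D: 0 + 1(311.6) = 311.6
Total out = 471.4 + 311.6 = 783 mol.

783 mol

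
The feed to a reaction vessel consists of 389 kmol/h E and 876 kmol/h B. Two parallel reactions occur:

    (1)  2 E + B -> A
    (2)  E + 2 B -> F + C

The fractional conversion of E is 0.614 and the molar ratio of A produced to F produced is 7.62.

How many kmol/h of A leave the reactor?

Conversion of E: E consumed = 0.614 × 389 = 238.8 kmol/h = 2ξ₁ + 1ξ₂.
Selectivity: 1ξ₁ / (1ξ₂) = 7.62 → ξ₁ = 7.62 ξ₂.
Substitute: (2·7.62 + 1) ξ₂ = 238.8 → ξ₂ = 14.71 kmol/h, ξ₁ = 112.1 kmol/h.
Outlet amounts (n = n₀ + Σ ν·ξ):
  E: 389 − 2(112.1) − 1(14.71) = 150.2
  B: 876 − 1(112.1) − 2(14.71) = 734.5
  A: 0 + 1(112.1) = 112.1
  F: 0 + 1(14.71) = 14.71
  C: 0 + 1(14.71) = 14.71

112 kmol/h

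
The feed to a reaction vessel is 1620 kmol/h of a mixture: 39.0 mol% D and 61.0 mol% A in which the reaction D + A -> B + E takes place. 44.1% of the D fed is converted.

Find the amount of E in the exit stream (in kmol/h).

D reacted = 0.441 × 631.8 = 278.6 kmol/h; ν_D = −1, so ξ = 278.6/1 = 278.6 kmol/h.
Outlet amounts (n = n₀ + ν ξ):
  D: 631.8 − 1(278.6) = 353.2
  A: 988.2 − 1(278.6) = 709.6
  B: 0 + 1(278.6) = 278.6
  E: 0 + 1(278.6) = 278.6

279 kmol/h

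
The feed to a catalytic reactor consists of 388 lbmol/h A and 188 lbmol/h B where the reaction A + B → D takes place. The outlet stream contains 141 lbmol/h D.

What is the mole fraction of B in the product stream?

For D: n = n₀ + 1ξ → 141 = 0 + 1ξ, giving ξ = 141 lbmol/h.
Outlet amounts (n = n₀ + ν ξ):
  A: 388 − 1(141) = 247
  B: 188 − 1(141) = 47
  D: 0 + 1(141) = 141
Total out = 435 lbmol/h; y_B = 47 / 435 = 0.108.

0.108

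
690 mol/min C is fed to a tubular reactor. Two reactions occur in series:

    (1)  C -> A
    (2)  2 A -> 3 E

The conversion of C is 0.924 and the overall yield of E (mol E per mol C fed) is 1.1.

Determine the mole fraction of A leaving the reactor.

Conversion of C: C consumed = 1ξ₁ = 0.924 × 690 → ξ₁ = 637.6 mol/min.
Yield of E: 3ξ₂ / 690 = 1.1 → ξ₂ = 253 mol/min.
Outlet amounts (n = n₀ + Σ ν·ξ):
  C: 690 − 1(637.6) = 52.44
  A: 0 + 1(637.6) − 2(253) = 131.6
  E: 0 + 3(253) = 759
Total out = 943 mol/min; y_A = 131.6 / 943 = 0.1395.

0.14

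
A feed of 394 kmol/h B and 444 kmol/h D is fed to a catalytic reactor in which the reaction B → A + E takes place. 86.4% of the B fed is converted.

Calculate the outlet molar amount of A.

340 kmol/h

B reacted = 0.864 × 394 = 340.4 kmol/h; ν_B = −1, so ξ = 340.4/1 = 340.4 kmol/h.
Outlet amounts (n = n₀ + ν ξ):
  B: 394 − 1(340.4) = 53.58
  A: 0 + 1(340.4) = 340.4
  E: 0 + 1(340.4) = 340.4
  D: 444 (inert)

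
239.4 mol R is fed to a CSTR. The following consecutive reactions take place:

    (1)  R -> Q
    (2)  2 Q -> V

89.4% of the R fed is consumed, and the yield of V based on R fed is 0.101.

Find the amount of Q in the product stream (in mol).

Conversion of R: R consumed = 1ξ₁ = 0.894 × 239.4 → ξ₁ = 214 mol.
Yield of V: 1ξ₂ / 239.4 = 0.101 → ξ₂ = 24.18 mol.
Outlet amounts (n = n₀ + Σ ν·ξ):
  R: 239.4 − 1(214) = 25.38
  Q: 0 + 1(214) − 2(24.18) = 165.7
  V: 0 + 1(24.18) = 24.18

166 mol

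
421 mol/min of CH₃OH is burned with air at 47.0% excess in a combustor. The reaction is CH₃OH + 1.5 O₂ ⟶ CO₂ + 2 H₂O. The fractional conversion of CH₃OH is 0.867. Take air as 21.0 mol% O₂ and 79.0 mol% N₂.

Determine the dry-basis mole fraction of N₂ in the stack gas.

Stoichiometric O₂ = 1.5 × 421 = 631.5 mol/min; O₂ fed = 631.5 × 1.470 = 928.3 mol/min.
N₂ fed = 928.3 × 79/21 = 3492 mol/min.
Fuel reacted = 0.867 × 421 → ξ = 365 mol/min.
Outlet (n = n₀ + ν ξ):
  CH₃OH: 421 − 1(365) = 55.99
  O₂: 928.3 − 1.5(365) = 380.8
  N₂: 3492 (inert)
  CO₂: 0 + 1(365) = 365
  H₂O: 0 + 2(365) = 730
Dry total = 4294 mol/min; y_N₂ (dry) = 3492 / 4294 = 0.8133.

0.813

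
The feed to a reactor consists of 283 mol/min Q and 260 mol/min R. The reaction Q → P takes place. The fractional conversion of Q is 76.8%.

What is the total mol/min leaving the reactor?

543 mol/min

Q reacted = 0.768 × 283 = 217.3 mol/min; ν_Q = −1, so ξ = 217.3/1 = 217.3 mol/min.
Outlet amounts (n = n₀ + ν ξ):
  Q: 283 − 1(217.3) = 65.66
  P: 0 + 1(217.3) = 217.3
  R: 260 (inert)
Total out = 65.66 + 217.3 + 260 = 543 mol/min.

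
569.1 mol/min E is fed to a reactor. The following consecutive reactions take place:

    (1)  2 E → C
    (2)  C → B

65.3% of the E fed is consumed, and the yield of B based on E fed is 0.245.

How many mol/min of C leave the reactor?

46.4 mol/min

Conversion of E: E consumed = 2ξ₁ = 0.653 × 569.1 → ξ₁ = 185.8 mol/min.
Yield of B: 1ξ₂ / 569.1 = 0.245 → ξ₂ = 139.4 mol/min.
Outlet amounts (n = n₀ + Σ ν·ξ):
  E: 569.1 − 2(185.8) = 197.5
  C: 0 + 1(185.8) − 1(139.4) = 46.38
  B: 0 + 1(139.4) = 139.4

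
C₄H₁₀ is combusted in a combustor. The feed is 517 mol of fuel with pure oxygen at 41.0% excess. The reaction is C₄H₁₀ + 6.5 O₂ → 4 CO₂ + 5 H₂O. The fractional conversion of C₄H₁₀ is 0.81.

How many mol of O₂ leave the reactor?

Stoichiometric O₂ = 6.5 × 517 = 3360 mol; O₂ fed = 3360 × 1.410 = 4738 mol.
Fuel reacted = 0.81 × 517 → ξ = 418.8 mol.
Outlet (n = n₀ + ν ξ):
  C₄H₁₀: 517 − 1(418.8) = 98.23
  O₂: 4738 − 6.5(418.8) = 2016
  CO₂: 0 + 4(418.8) = 1675
  H₂O: 0 + 5(418.8) = 2094

2020 mol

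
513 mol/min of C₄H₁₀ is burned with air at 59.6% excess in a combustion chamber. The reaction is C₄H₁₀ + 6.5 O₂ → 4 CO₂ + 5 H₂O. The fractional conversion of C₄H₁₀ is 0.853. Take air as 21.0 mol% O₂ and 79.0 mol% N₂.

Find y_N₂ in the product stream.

0.755

Stoichiometric O₂ = 6.5 × 513 = 3334 mol/min; O₂ fed = 3334 × 1.596 = 5322 mol/min.
N₂ fed = 5322 × 79/21 = 20020 mol/min.
Fuel reacted = 0.853 × 513 → ξ = 437.6 mol/min.
Outlet (n = n₀ + ν ξ):
  C₄H₁₀: 513 − 1(437.6) = 75.41
  O₂: 5322 − 6.5(437.6) = 2478
  N₂: 20020 (inert)
  CO₂: 0 + 4(437.6) = 1750
  H₂O: 0 + 5(437.6) = 2188
Total out = 26510 mol/min; y_N₂ = 20020 / 26510 = 0.7552.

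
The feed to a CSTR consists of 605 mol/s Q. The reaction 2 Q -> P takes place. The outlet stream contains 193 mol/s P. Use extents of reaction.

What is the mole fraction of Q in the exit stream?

0.532

For P: n = n₀ + 1ξ → 193 = 0 + 1ξ, giving ξ = 193 mol/s.
Outlet amounts (n = n₀ + ν ξ):
  Q: 605 − 2(193) = 219
  P: 0 + 1(193) = 193
Total out = 412 mol/s; y_Q = 219 / 412 = 0.5316.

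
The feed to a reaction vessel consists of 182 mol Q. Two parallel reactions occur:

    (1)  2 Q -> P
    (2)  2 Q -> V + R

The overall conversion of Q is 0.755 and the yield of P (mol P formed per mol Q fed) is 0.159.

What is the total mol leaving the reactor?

153 mol

Yield of P: 1ξ₁ / 182 = 0.159 → ξ₁ = 28.94 mol.
Conversion of Q: 2ξ₁ + 2ξ₂ = 0.755 × 182 = 137.4 → ξ₂ = 39.77 mol.
Outlet amounts (n = n₀ + Σ ν·ξ):
  Q: 182 − 2(28.94) − 2(39.77) = 44.59
  P: 0 + 1(28.94) = 28.94
  V: 0 + 1(39.77) = 39.77
  R: 0 + 1(39.77) = 39.77
Total out = 44.59 + 28.94 + 39.77 + 39.77 = 153.1 mol.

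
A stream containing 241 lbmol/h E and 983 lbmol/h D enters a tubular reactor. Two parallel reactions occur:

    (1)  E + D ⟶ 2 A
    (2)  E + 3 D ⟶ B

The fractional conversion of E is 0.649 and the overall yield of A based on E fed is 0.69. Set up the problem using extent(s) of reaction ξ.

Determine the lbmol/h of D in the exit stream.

680 lbmol/h

Yield of A: 2ξ₁ / 241 = 0.69 → ξ₁ = 83.14 lbmol/h.
Conversion of E: 1ξ₁ + 1ξ₂ = 0.649 × 241 = 156.4 → ξ₂ = 73.26 lbmol/h.
Outlet amounts (n = n₀ + Σ ν·ξ):
  E: 241 − 1(83.14) − 1(73.26) = 84.59
  D: 983 − 1(83.14) − 3(73.26) = 680.1
  A: 0 + 2(83.14) = 166.3
  B: 0 + 1(73.26) = 73.26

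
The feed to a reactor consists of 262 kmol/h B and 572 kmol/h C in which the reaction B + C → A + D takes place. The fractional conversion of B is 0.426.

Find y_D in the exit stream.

0.134

B reacted = 0.426 × 262 = 111.6 kmol/h; ν_B = −1, so ξ = 111.6/1 = 111.6 kmol/h.
Outlet amounts (n = n₀ + ν ξ):
  B: 262 − 1(111.6) = 150.4
  C: 572 − 1(111.6) = 460.4
  A: 0 + 1(111.6) = 111.6
  D: 0 + 1(111.6) = 111.6
Total out = 834 kmol/h; y_D = 111.6 / 834 = 0.1338.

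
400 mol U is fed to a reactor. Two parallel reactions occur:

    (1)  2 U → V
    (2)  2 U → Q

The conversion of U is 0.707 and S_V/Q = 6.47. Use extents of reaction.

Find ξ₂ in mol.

Conversion of U: U consumed = 0.707 × 400 = 282.8 mol = 2ξ₁ + 2ξ₂.
Selectivity: 1ξ₁ / (1ξ₂) = 6.47 → ξ₁ = 6.47 ξ₂.
Substitute: (2·6.47 + 2) ξ₂ = 282.8 → ξ₂ = 18.93 mol, ξ₁ = 122.5 mol.
Outlet amounts (n = n₀ + Σ ν·ξ):
  U: 400 − 2(122.5) − 2(18.93) = 117.2
  V: 0 + 1(122.5) = 122.5
  Q: 0 + 1(18.93) = 18.93

ξ₂ = 18.9 mol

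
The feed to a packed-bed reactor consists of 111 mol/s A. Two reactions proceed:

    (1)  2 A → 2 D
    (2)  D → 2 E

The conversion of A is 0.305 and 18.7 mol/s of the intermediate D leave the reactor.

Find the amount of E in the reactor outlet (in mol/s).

Conversion of A: A consumed = 2ξ₁ = 0.305 × 111 → ξ₁ = 16.93 mol/s.
D balance: n_D = 0 + 2ξ₁ − 1ξ₂ = 18.7 → ξ₂ = (2·16.93 − 18.7)/1 = 15.15 mol/s.
Outlet amounts (n = n₀ + Σ ν·ξ):
  A: 111 − 2(16.93) = 77.15
  D: 0 + 2(16.93) − 1(15.15) = 18.7
  E: 0 + 2(15.15) = 30.31

30.3 mol/s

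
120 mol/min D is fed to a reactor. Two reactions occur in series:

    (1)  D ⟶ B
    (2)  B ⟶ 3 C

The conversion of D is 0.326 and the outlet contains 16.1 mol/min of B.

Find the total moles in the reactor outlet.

Conversion of D: D consumed = 1ξ₁ = 0.326 × 120 → ξ₁ = 39.12 mol/min.
B balance: n_B = 0 + 1ξ₁ − 1ξ₂ = 16.1 → ξ₂ = (1·39.12 − 16.1)/1 = 23.02 mol/min.
Outlet amounts (n = n₀ + Σ ν·ξ):
  D: 120 − 1(39.12) = 80.88
  B: 0 + 1(39.12) − 1(23.02) = 16.1
  C: 0 + 3(23.02) = 69.06
Total out = 80.88 + 16.1 + 69.06 = 166 mol/min.

166 mol/min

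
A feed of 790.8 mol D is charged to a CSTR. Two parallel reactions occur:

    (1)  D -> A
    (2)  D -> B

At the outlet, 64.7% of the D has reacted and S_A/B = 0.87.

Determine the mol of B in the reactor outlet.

274 mol

Conversion of D: D consumed = 0.647 × 790.8 = 511.6 mol = 1ξ₁ + 1ξ₂.
Selectivity: 1ξ₁ / (1ξ₂) = 0.87 → ξ₁ = 0.87 ξ₂.
Substitute: (1·0.87 + 1) ξ₂ = 511.6 → ξ₂ = 273.6 mol, ξ₁ = 238 mol.
Outlet amounts (n = n₀ + Σ ν·ξ):
  D: 790.8 − 1(238) − 1(273.6) = 279.2
  A: 0 + 1(238) = 238
  B: 0 + 1(273.6) = 273.6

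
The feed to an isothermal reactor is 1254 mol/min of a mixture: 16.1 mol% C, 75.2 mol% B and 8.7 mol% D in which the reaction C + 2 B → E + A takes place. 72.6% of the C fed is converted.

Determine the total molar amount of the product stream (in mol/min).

1110 mol/min

C reacted = 0.726 × 201.9 = 146.6 mol/min; ν_C = −1, so ξ = 146.6/1 = 146.6 mol/min.
Outlet amounts (n = n₀ + ν ξ):
  C: 201.9 − 1(146.6) = 55.32
  B: 943 − 2(146.6) = 649.9
  E: 0 + 1(146.6) = 146.6
  A: 0 + 1(146.6) = 146.6
  D: 109.1 (inert)
Total out = 55.32 + 649.9 + 146.6 + 146.6 + 109.1 = 1107 mol/min.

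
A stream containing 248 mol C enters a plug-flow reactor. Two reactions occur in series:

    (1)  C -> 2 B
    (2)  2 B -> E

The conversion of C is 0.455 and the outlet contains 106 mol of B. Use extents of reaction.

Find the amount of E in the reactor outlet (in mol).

Conversion of C: C consumed = 1ξ₁ = 0.455 × 248 → ξ₁ = 112.8 mol.
B balance: n_B = 0 + 2ξ₁ − 2ξ₂ = 106 → ξ₂ = (2·112.8 − 106)/2 = 59.84 mol.
Outlet amounts (n = n₀ + Σ ν·ξ):
  C: 248 − 1(112.8) = 135.2
  B: 0 + 2(112.8) − 2(59.84) = 106
  E: 0 + 1(59.84) = 59.84

59.8 mol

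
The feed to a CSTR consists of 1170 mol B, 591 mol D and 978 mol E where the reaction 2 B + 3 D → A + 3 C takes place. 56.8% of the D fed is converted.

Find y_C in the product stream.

D reacted = 0.568 × 591 = 335.7 mol; ν_D = −3, so ξ = 335.7/3 = 111.9 mol.
Outlet amounts (n = n₀ + ν ξ):
  B: 1170 − 2(111.9) = 946.2
  D: 591 − 3(111.9) = 255.3
  A: 0 + 1(111.9) = 111.9
  C: 0 + 3(111.9) = 335.7
  E: 978 (inert)
Total out = 2627 mol; y_C = 335.7 / 2627 = 0.1278.

0.128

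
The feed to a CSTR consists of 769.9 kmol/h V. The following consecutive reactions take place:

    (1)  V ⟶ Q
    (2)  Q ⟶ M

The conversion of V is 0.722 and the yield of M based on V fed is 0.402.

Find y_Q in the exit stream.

0.32

Conversion of V: V consumed = 1ξ₁ = 0.722 × 769.9 → ξ₁ = 555.9 kmol/h.
Yield of M: 1ξ₂ / 769.9 = 0.402 → ξ₂ = 309.5 kmol/h.
Outlet amounts (n = n₀ + Σ ν·ξ):
  V: 769.9 − 1(555.9) = 214
  Q: 0 + 1(555.9) − 1(309.5) = 246.4
  M: 0 + 1(309.5) = 309.5
Total out = 769.9 kmol/h; y_Q = 246.4 / 769.9 = 0.32.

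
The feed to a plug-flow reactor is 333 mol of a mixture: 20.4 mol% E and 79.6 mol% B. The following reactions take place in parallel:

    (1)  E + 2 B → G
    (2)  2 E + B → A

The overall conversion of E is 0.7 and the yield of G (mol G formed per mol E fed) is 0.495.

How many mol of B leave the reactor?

191 mol

Yield of G: 1ξ₁ / 67.93 = 0.495 → ξ₁ = 33.63 mol.
Conversion of E: 1ξ₁ + 2ξ₂ = 0.7 × 67.93 = 47.55 → ξ₂ = 6.963 mol.
Outlet amounts (n = n₀ + Σ ν·ξ):
  E: 67.93 − 1(33.63) − 2(6.963) = 20.38
  B: 265.1 − 2(33.63) − 1(6.963) = 190.9
  G: 0 + 1(33.63) = 33.63
  A: 0 + 1(6.963) = 6.963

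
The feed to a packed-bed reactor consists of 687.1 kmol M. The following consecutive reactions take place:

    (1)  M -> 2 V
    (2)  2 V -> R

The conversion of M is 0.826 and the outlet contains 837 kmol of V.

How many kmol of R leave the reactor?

149 kmol

Conversion of M: M consumed = 1ξ₁ = 0.826 × 687.1 → ξ₁ = 567.5 kmol.
V balance: n_V = 0 + 2ξ₁ − 2ξ₂ = 837 → ξ₂ = (2·567.5 − 837)/2 = 149 kmol.
Outlet amounts (n = n₀ + Σ ν·ξ):
  M: 687.1 − 1(567.5) = 119.6
  V: 0 + 2(567.5) − 2(149) = 837
  R: 0 + 1(149) = 149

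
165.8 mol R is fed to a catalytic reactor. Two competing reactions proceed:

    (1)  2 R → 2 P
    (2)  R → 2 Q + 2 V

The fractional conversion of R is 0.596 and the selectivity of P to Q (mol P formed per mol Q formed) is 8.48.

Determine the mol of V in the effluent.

11 mol

Conversion of R: R consumed = 0.596 × 165.8 = 98.82 mol = 2ξ₁ + 1ξ₂.
Selectivity: 2ξ₁ / (2ξ₂) = 8.48 → ξ₁ = 8.48 ξ₂.
Substitute: (2·8.48 + 1) ξ₂ = 98.82 → ξ₂ = 5.502 mol, ξ₁ = 46.66 mol.
Outlet amounts (n = n₀ + Σ ν·ξ):
  R: 165.8 − 2(46.66) − 1(5.502) = 66.98
  P: 0 + 2(46.66) = 93.31
  Q: 0 + 2(5.502) = 11
  V: 0 + 2(5.502) = 11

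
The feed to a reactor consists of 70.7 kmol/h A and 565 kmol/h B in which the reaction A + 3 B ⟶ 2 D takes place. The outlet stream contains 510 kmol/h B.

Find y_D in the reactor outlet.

For B: n = n₀ − 3ξ → 510 = 565 − 3ξ, giving ξ = 18.33 kmol/h.
Outlet amounts (n = n₀ + ν ξ):
  A: 70.7 − 1(18.33) = 52.37
  B: 565 − 3(18.33) = 510
  D: 0 + 2(18.33) = 36.67
Total out = 599 kmol/h; y_D = 36.67 / 599 = 0.06121.

0.0612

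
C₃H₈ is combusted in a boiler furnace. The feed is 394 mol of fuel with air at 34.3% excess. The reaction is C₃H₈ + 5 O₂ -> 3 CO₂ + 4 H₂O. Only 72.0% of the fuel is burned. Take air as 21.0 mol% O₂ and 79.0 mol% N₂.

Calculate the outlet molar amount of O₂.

1230 mol

Stoichiometric O₂ = 5 × 394 = 1970 mol; O₂ fed = 1970 × 1.343 = 2646 mol.
N₂ fed = 2646 × 79/21 = 9953 mol.
Fuel reacted = 0.72 × 394 → ξ = 283.7 mol.
Outlet (n = n₀ + ν ξ):
  C₃H₈: 394 − 1(283.7) = 110.3
  O₂: 2646 − 5(283.7) = 1227
  N₂: 9953 (inert)
  CO₂: 0 + 3(283.7) = 851
  H₂O: 0 + 4(283.7) = 1135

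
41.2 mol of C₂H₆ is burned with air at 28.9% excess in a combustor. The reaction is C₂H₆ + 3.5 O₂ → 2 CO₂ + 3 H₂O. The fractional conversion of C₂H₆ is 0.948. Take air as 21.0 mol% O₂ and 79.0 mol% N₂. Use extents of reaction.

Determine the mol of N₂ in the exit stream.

699 mol

Stoichiometric O₂ = 3.5 × 41.2 = 144.2 mol; O₂ fed = 144.2 × 1.289 = 185.9 mol.
N₂ fed = 185.9 × 79/21 = 699.2 mol.
Fuel reacted = 0.948 × 41.2 → ξ = 39.06 mol.
Outlet (n = n₀ + ν ξ):
  C₂H₆: 41.2 − 1(39.06) = 2.142
  O₂: 185.9 − 3.5(39.06) = 49.17
  N₂: 699.2 (inert)
  CO₂: 0 + 2(39.06) = 78.12
  H₂O: 0 + 3(39.06) = 117.2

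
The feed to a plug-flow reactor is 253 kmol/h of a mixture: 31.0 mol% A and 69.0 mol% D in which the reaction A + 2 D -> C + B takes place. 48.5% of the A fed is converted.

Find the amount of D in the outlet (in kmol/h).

98.5 kmol/h

A reacted = 0.485 × 78.43 = 38.04 kmol/h; ν_A = −1, so ξ = 38.04/1 = 38.04 kmol/h.
Outlet amounts (n = n₀ + ν ξ):
  A: 78.43 − 1(38.04) = 40.39
  D: 174.6 − 2(38.04) = 98.49
  C: 0 + 1(38.04) = 38.04
  B: 0 + 1(38.04) = 38.04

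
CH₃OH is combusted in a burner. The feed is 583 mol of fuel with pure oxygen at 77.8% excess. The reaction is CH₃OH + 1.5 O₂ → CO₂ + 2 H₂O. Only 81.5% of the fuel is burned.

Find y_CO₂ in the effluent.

0.2

Stoichiometric O₂ = 1.5 × 583 = 874.5 mol; O₂ fed = 874.5 × 1.778 = 1555 mol.
Fuel reacted = 0.815 × 583 → ξ = 475.1 mol.
Outlet (n = n₀ + ν ξ):
  CH₃OH: 583 − 1(475.1) = 107.9
  O₂: 1555 − 1.5(475.1) = 842.1
  CO₂: 0 + 1(475.1) = 475.1
  H₂O: 0 + 2(475.1) = 950.3
Total out = 2375 mol; y_CO₂ = 475.1 / 2375 = 0.2.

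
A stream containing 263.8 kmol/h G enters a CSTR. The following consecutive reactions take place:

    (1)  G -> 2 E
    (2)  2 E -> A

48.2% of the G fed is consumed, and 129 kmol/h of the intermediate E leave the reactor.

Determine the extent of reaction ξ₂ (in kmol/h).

ξ₂ = 62.7 kmol/h

Conversion of G: G consumed = 1ξ₁ = 0.482 × 263.8 → ξ₁ = 127.2 kmol/h.
E balance: n_E = 0 + 2ξ₁ − 2ξ₂ = 129 → ξ₂ = (2·127.2 − 129)/2 = 62.65 kmol/h.
Outlet amounts (n = n₀ + Σ ν·ξ):
  G: 263.8 − 1(127.2) = 136.6
  E: 0 + 2(127.2) − 2(62.65) = 129
  A: 0 + 1(62.65) = 62.65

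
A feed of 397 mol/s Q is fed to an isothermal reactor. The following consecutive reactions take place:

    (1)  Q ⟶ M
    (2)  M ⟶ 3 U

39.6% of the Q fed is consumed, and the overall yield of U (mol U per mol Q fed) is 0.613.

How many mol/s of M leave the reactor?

Conversion of Q: Q consumed = 1ξ₁ = 0.396 × 397 → ξ₁ = 157.2 mol/s.
Yield of U: 3ξ₂ / 397 = 0.613 → ξ₂ = 81.12 mol/s.
Outlet amounts (n = n₀ + Σ ν·ξ):
  Q: 397 − 1(157.2) = 239.8
  M: 0 + 1(157.2) − 1(81.12) = 76.09
  U: 0 + 3(81.12) = 243.4

76.1 mol/s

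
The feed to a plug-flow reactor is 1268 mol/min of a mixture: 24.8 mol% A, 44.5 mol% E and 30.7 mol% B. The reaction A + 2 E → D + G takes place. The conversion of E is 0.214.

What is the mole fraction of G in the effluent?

0.05

E reacted = 0.214 × 564.3 = 120.8 mol/min; ν_E = −2, so ξ = 120.8/2 = 60.38 mol/min.
Outlet amounts (n = n₀ + ν ξ):
  A: 314.5 − 1(60.38) = 254.1
  E: 564.3 − 2(60.38) = 443.5
  D: 0 + 1(60.38) = 60.38
  G: 0 + 1(60.38) = 60.38
  B: 389.3 (inert)
Total out = 1208 mol/min; y_G = 60.38 / 1208 = 0.05.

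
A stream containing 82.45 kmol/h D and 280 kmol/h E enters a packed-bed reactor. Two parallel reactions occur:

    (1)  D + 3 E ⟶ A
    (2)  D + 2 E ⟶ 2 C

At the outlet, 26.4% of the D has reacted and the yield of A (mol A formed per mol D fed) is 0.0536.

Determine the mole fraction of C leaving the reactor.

Yield of A: 1ξ₁ / 82.45 = 0.0536 → ξ₁ = 4.419 kmol/h.
Conversion of D: 1ξ₁ + 1ξ₂ = 0.264 × 82.45 = 21.77 → ξ₂ = 17.35 kmol/h.
Outlet amounts (n = n₀ + Σ ν·ξ):
  D: 82.45 − 1(4.419) − 1(17.35) = 60.68
  E: 280 − 3(4.419) − 2(17.35) = 232
  A: 0 + 1(4.419) = 4.419
  C: 0 + 2(17.35) = 34.69
Total out = 331.8 kmol/h; y_C = 34.69 / 331.8 = 0.1046.

0.105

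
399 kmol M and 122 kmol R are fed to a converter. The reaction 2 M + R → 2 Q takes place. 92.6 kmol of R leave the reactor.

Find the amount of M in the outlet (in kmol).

For R: n = n₀ − 1ξ → 92.6 = 122 − 1ξ, giving ξ = 29.4 kmol.
Outlet amounts (n = n₀ + ν ξ):
  M: 399 − 2(29.4) = 340.2
  R: 122 − 1(29.4) = 92.6
  Q: 0 + 2(29.4) = 58.8

340 kmol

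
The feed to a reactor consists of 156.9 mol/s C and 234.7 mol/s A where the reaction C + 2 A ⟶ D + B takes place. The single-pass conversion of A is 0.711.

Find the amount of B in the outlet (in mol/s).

83.4 mol/s

A reacted = 0.711 × 234.7 = 166.9 mol/s; ν_A = −2, so ξ = 166.9/2 = 83.44 mol/s.
Outlet amounts (n = n₀ + ν ξ):
  C: 156.9 − 1(83.44) = 73.46
  A: 234.7 − 2(83.44) = 67.83
  D: 0 + 1(83.44) = 83.44
  B: 0 + 1(83.44) = 83.44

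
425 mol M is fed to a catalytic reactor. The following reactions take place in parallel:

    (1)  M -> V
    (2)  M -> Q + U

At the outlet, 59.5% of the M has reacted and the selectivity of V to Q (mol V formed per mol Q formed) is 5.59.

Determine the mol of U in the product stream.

38.4 mol

Conversion of M: M consumed = 0.595 × 425 = 252.9 mol = 1ξ₁ + 1ξ₂.
Selectivity: 1ξ₁ / (1ξ₂) = 5.59 → ξ₁ = 5.59 ξ₂.
Substitute: (1·5.59 + 1) ξ₂ = 252.9 → ξ₂ = 38.37 mol, ξ₁ = 214.5 mol.
Outlet amounts (n = n₀ + Σ ν·ξ):
  M: 425 − 1(214.5) − 1(38.37) = 172.1
  V: 0 + 1(214.5) = 214.5
  Q: 0 + 1(38.37) = 38.37
  U: 0 + 1(38.37) = 38.37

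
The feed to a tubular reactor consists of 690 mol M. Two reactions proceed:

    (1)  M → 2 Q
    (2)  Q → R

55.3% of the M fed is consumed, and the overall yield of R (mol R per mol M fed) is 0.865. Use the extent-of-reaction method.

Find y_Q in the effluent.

0.155

Conversion of M: M consumed = 1ξ₁ = 0.553 × 690 → ξ₁ = 381.6 mol.
Yield of R: 1ξ₂ / 690 = 0.865 → ξ₂ = 596.9 mol.
Outlet amounts (n = n₀ + Σ ν·ξ):
  M: 690 − 1(381.6) = 308.4
  Q: 0 + 2(381.6) − 1(596.9) = 166.3
  R: 0 + 1(596.9) = 596.9
Total out = 1072 mol; y_Q = 166.3 / 1072 = 0.1552.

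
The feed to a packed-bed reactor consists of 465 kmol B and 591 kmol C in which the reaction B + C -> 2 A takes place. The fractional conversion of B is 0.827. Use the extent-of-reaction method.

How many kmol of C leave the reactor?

206 kmol

B reacted = 0.827 × 465 = 384.6 kmol; ν_B = −1, so ξ = 384.6/1 = 384.6 kmol.
Outlet amounts (n = n₀ + ν ξ):
  B: 465 − 1(384.6) = 80.44
  C: 591 − 1(384.6) = 206.4
  A: 0 + 2(384.6) = 769.1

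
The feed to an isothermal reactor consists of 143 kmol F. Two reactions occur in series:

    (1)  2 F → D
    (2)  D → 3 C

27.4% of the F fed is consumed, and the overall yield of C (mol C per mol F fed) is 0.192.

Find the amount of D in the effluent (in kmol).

Conversion of F: F consumed = 2ξ₁ = 0.274 × 143 → ξ₁ = 19.59 kmol.
Yield of C: 3ξ₂ / 143 = 0.192 → ξ₂ = 9.152 kmol.
Outlet amounts (n = n₀ + Σ ν·ξ):
  F: 143 − 2(19.59) = 103.8
  D: 0 + 1(19.59) − 1(9.152) = 10.44
  C: 0 + 3(9.152) = 27.46

10.4 kmol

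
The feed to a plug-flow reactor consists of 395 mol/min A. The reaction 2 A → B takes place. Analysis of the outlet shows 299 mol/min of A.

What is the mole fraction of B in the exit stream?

For A: n = n₀ − 2ξ → 299 = 395 − 2ξ, giving ξ = 48 mol/min.
Outlet amounts (n = n₀ + ν ξ):
  A: 395 − 2(48) = 299
  B: 0 + 1(48) = 48
Total out = 347 mol/min; y_B = 48 / 347 = 0.1383.

0.138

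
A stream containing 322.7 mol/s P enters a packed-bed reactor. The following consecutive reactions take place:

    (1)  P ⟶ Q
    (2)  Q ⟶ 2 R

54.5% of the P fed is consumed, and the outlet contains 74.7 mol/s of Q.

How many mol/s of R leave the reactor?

202 mol/s

Conversion of P: P consumed = 1ξ₁ = 0.545 × 322.7 → ξ₁ = 175.9 mol/s.
Q balance: n_Q = 0 + 1ξ₁ − 1ξ₂ = 74.7 → ξ₂ = (1·175.9 − 74.7)/1 = 101.2 mol/s.
Outlet amounts (n = n₀ + Σ ν·ξ):
  P: 322.7 − 1(175.9) = 146.8
  Q: 0 + 1(175.9) − 1(101.2) = 74.7
  R: 0 + 2(101.2) = 202.3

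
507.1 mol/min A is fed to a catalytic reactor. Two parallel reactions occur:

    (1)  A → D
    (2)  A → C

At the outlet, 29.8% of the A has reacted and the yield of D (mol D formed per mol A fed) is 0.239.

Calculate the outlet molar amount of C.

Yield of D: 1ξ₁ / 507.1 = 0.239 → ξ₁ = 121.2 mol/min.
Conversion of A: 1ξ₁ + 1ξ₂ = 0.298 × 507.1 = 151.1 → ξ₂ = 29.92 mol/min.
Outlet amounts (n = n₀ + Σ ν·ξ):
  A: 507.1 − 1(121.2) − 1(29.92) = 356
  D: 0 + 1(121.2) = 121.2
  C: 0 + 1(29.92) = 29.92

29.9 mol/min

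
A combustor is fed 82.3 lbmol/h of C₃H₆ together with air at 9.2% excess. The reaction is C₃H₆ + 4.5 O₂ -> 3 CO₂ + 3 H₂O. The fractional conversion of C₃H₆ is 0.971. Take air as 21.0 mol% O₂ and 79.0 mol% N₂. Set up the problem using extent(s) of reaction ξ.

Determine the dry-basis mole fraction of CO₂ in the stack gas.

0.133

Stoichiometric O₂ = 4.5 × 82.3 = 370.3 lbmol/h; O₂ fed = 370.3 × 1.092 = 404.4 lbmol/h.
N₂ fed = 404.4 × 79/21 = 1521 lbmol/h.
Fuel reacted = 0.971 × 82.3 → ξ = 79.91 lbmol/h.
Outlet (n = n₀ + ν ξ):
  C₃H₆: 82.3 − 1(79.91) = 2.387
  O₂: 404.4 − 4.5(79.91) = 44.81
  N₂: 1521 (inert)
  CO₂: 0 + 3(79.91) = 239.7
  H₂O: 0 + 3(79.91) = 239.7
Dry total = 1808 lbmol/h; y_CO₂ (dry) = 239.7 / 1808 = 0.1326.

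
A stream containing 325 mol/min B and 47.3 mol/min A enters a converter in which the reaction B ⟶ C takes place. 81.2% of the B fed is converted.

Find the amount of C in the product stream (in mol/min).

264 mol/min

B reacted = 0.812 × 325 = 263.9 mol/min; ν_B = −1, so ξ = 263.9/1 = 263.9 mol/min.
Outlet amounts (n = n₀ + ν ξ):
  B: 325 − 1(263.9) = 61.1
  C: 0 + 1(263.9) = 263.9
  A: 47.3 (inert)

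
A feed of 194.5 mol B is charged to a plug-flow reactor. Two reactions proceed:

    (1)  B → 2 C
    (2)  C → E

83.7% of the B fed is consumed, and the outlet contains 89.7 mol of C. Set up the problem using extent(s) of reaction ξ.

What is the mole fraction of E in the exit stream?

Conversion of B: B consumed = 1ξ₁ = 0.837 × 194.5 → ξ₁ = 162.8 mol.
C balance: n_C = 0 + 2ξ₁ − 1ξ₂ = 89.7 → ξ₂ = (2·162.8 − 89.7)/1 = 235.9 mol.
Outlet amounts (n = n₀ + Σ ν·ξ):
  B: 194.5 − 1(162.8) = 31.7
  C: 0 + 2(162.8) − 1(235.9) = 89.7
  E: 0 + 1(235.9) = 235.9
Total out = 357.3 mol; y_E = 235.9 / 357.3 = 0.6602.

0.66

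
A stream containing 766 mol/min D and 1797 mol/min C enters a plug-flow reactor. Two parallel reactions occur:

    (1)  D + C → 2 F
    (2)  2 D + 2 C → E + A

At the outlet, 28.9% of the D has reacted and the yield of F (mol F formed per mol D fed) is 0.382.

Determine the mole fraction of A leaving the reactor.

0.0151

Yield of F: 2ξ₁ / 766 = 0.382 → ξ₁ = 146.3 mol/min.
Conversion of D: 1ξ₁ + 2ξ₂ = 0.289 × 766 = 221.4 → ξ₂ = 37.53 mol/min.
Outlet amounts (n = n₀ + Σ ν·ξ):
  D: 766 − 1(146.3) − 2(37.53) = 544.6
  C: 1797 − 1(146.3) − 2(37.53) = 1576
  F: 0 + 2(146.3) = 292.6
  E: 0 + 1(37.53) = 37.53
  A: 0 + 1(37.53) = 37.53
Total out = 2488 mol/min; y_A = 37.53 / 2488 = 0.01509.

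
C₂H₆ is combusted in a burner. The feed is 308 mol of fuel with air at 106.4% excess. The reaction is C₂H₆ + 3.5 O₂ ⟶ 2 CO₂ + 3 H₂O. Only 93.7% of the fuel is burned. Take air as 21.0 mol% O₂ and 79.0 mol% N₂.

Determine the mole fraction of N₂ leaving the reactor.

Stoichiometric O₂ = 3.5 × 308 = 1078 mol; O₂ fed = 1078 × 2.064 = 2225 mol.
N₂ fed = 2225 × 79/21 = 8370 mol.
Fuel reacted = 0.937 × 308 → ξ = 288.6 mol.
Outlet (n = n₀ + ν ξ):
  C₂H₆: 308 − 1(288.6) = 19.4
  O₂: 2225 − 3.5(288.6) = 1215
  N₂: 8370 (inert)
  CO₂: 0 + 2(288.6) = 577.2
  H₂O: 0 + 3(288.6) = 865.8
Total out = 11050 mol; y_N₂ = 8370 / 11050 = 0.7577.

0.758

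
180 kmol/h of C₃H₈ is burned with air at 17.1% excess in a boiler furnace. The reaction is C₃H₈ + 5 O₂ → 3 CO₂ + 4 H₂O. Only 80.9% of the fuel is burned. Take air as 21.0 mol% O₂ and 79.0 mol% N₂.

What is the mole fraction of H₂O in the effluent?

Stoichiometric O₂ = 5 × 180 = 900 kmol/h; O₂ fed = 900 × 1.171 = 1054 kmol/h.
N₂ fed = 1054 × 79/21 = 3965 kmol/h.
Fuel reacted = 0.809 × 180 → ξ = 145.6 kmol/h.
Outlet (n = n₀ + ν ξ):
  C₃H₈: 180 − 1(145.6) = 34.38
  O₂: 1054 − 5(145.6) = 325.8
  N₂: 3965 (inert)
  CO₂: 0 + 3(145.6) = 436.9
  H₂O: 0 + 4(145.6) = 582.5
Total out = 5344 kmol/h; y_H₂O = 582.5 / 5344 = 0.109.

0.109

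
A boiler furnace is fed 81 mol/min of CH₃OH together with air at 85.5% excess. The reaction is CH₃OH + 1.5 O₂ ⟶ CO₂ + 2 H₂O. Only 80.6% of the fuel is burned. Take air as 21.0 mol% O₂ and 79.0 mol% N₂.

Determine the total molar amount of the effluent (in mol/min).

Stoichiometric O₂ = 1.5 × 81 = 121.5 mol/min; O₂ fed = 121.5 × 1.855 = 225.4 mol/min.
N₂ fed = 225.4 × 79/21 = 847.9 mol/min.
Fuel reacted = 0.806 × 81 → ξ = 65.29 mol/min.
Outlet (n = n₀ + ν ξ):
  CH₃OH: 81 − 1(65.29) = 15.71
  O₂: 225.4 − 1.5(65.29) = 127.5
  N₂: 847.9 (inert)
  CO₂: 0 + 1(65.29) = 65.29
  H₂O: 0 + 2(65.29) = 130.6
Total out = 15.71 + 127.5 + 847.9 + 65.29 + 130.6 = 1187 mol/min.

1190 mol/min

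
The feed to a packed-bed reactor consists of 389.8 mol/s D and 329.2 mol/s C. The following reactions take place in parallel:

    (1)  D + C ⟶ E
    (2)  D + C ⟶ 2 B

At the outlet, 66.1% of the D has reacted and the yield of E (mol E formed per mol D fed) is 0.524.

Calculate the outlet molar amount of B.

107 mol/s

Yield of E: 1ξ₁ / 389.8 = 0.524 → ξ₁ = 204.3 mol/s.
Conversion of D: 1ξ₁ + 1ξ₂ = 0.661 × 389.8 = 257.7 → ξ₂ = 53.4 mol/s.
Outlet amounts (n = n₀ + Σ ν·ξ):
  D: 389.8 − 1(204.3) − 1(53.4) = 132.1
  C: 329.2 − 1(204.3) − 1(53.4) = 71.54
  E: 0 + 1(204.3) = 204.3
  B: 0 + 2(53.4) = 106.8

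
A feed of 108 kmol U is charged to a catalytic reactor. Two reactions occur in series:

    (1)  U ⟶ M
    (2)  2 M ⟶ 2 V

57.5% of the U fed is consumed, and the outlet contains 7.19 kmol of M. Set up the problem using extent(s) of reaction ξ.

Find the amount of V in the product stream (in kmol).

54.9 kmol

Conversion of U: U consumed = 1ξ₁ = 0.575 × 108 → ξ₁ = 62.1 kmol.
M balance: n_M = 0 + 1ξ₁ − 2ξ₂ = 7.19 → ξ₂ = (1·62.1 − 7.19)/2 = 27.45 kmol.
Outlet amounts (n = n₀ + Σ ν·ξ):
  U: 108 − 1(62.1) = 45.9
  M: 0 + 1(62.1) − 2(27.45) = 7.19
  V: 0 + 2(27.45) = 54.91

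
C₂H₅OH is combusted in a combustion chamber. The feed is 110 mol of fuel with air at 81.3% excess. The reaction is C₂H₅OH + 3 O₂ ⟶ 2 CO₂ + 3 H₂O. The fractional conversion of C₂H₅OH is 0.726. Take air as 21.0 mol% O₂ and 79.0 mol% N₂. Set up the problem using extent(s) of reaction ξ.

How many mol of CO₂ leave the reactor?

Stoichiometric O₂ = 3 × 110 = 330 mol; O₂ fed = 330 × 1.813 = 598.3 mol.
N₂ fed = 598.3 × 79/21 = 2251 mol.
Fuel reacted = 0.726 × 110 → ξ = 79.86 mol.
Outlet (n = n₀ + ν ξ):
  C₂H₅OH: 110 − 1(79.86) = 30.14
  O₂: 598.3 − 3(79.86) = 358.7
  N₂: 2251 (inert)
  CO₂: 0 + 2(79.86) = 159.7
  H₂O: 0 + 3(79.86) = 239.6

160 mol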